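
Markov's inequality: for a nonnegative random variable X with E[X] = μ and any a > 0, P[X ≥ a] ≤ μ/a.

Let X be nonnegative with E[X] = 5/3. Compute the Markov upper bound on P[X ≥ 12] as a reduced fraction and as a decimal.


μ = E[X] = 5/3, a = 12.
Markov: P[X ≥ 12] ≤ μ/a = (5/3)/12 = 5/36.
Numerically: ≈ 0.138889.
(Since a = 12 > μ = 1.666667, the bound 5/36 is < 1 and informative.)

P[X ≥ 12] ≤ 5/36 ≈ 0.138889.


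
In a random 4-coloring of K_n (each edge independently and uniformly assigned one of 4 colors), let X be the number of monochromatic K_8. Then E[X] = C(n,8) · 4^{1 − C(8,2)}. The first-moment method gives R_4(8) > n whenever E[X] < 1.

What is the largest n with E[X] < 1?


We need C(n, 8) · 4^{1 − 28} < 1, i.e. C(n, 8) < 4^{28 − 1} = 18014398509481984.
Check values of n near the boundary:
  n = 405: C(405, 8) = 16745853821188050; 16745853821188050 < 18014398509481984? YES
  n = 406: C(406, 8) = 17082453897995850; 17082453897995850 < 18014398509481984? YES
  n = 407: C(407, 8) = 17424959239309050; 17424959239309050 < 18014398509481984? YES
  n = 408: C(408, 8) = 17773458424095231; 17773458424095231 < 18014398509481984? YES
  n = 409: C(409, 8) = 18128041135797879; 18128041135797879 < 18014398509481984? NO
  n = 410: C(410, 8) = 18488798173326195; 18488798173326195 < 18014398509481984? NO
The largest n with C(n, 8) < 18014398509481984 is n = 408 (where E[X] = 17773458424095231/18014398509481984 ≈ 0.9866251). Hence R_4(8) > 408, i.e. R_4(8) ≥ 409.

Largest n = 408; hence R_4(8) > 408.


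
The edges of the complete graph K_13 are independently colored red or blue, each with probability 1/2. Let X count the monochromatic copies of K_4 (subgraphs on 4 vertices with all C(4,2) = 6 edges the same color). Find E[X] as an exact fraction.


Let X = Σ_S X_S over the C(13, 4) = 715 subsets S of size 4, where X_S = 1 if the K_4 on S is monochromatic.
For a fixed S, the K_4 on S has C(4, 2) = 6 edges. P[all 6 edges red] = (1/2)^6, and likewise for blue, so P[monochromatic] = 2·(1/2)^6 = 2^{1 − 6} = 1/32.
By linearity of expectation: E[X] = C(13, 4) · 2^{1 − 6} = 715 · 1/32 = 715/32.
Numerically: E[X] ≈ 22.3438.

E[X] = C(13,4)·2^(1−C(4,2)) = 715/32 ≈ 22.3438.


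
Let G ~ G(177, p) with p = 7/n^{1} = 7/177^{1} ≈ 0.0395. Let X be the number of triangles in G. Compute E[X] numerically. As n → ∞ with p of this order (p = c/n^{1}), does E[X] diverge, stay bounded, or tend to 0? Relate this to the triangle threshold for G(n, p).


Number of potential triangles: C(177, 3) = 908600.
Each occurs with probability p³ ≈ (0.0395)³ ≈ 6.18549e-05.
By linearity: E[X] = C(177, 3)·p³ ≈ 908600 · 6.18549e-05 ≈ 56.201.
Here α = 1, so p = 7/n is exactly at the triangle threshold p ~ 1/n. Asymptotically E[X] → c³/6 = 7³/6 = 343/6 ≈ 57.167, a bounded constant. In this regime the triangle count is asymptotically Poisson(c³/6).

E[X] ≈ 56.201; in regime p = Θ(1/n^{1}) E[X] stays bounded (at the triangle threshold p ~ 1/n).


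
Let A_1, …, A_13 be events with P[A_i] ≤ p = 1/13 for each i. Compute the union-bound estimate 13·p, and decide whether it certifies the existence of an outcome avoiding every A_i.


Union bound: P[∪_{i=1}^{13} A_i] ≤ Σ_i P[A_i] ≤ 13·p = 13·(1/13) = 1.
Numerically: 1 ≈ 1.0000000.
Is 1 < 1? NO.
Since the bound 1 is ≥ 1, the union bound is uninformative here; it does NOT by itself certify existence.

13·p = 1 ≈ 1.0000000; existence NOT certified by the union bound.


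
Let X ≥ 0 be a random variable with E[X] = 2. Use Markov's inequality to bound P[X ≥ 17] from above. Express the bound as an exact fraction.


μ = E[X] = 2, a = 17.
Markov: P[X ≥ 17] ≤ μ/a = (2)/17 = 2/17.
Numerically: ≈ 0.11765.
(Since a = 17 > μ = 2.00000, the bound 2/17 is < 1 and informative.)

P[X ≥ 17] ≤ 2/17 ≈ 0.11765.


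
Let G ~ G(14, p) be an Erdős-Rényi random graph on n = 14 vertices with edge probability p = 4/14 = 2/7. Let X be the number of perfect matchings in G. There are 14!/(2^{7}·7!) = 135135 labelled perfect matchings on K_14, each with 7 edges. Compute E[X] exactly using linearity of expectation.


K_14 has 14!/(2^{7}·7!) = 135135 labelled perfect matchings.
For each such perfect matching H, let X_H = 1 if all 7 edges of H are present in G. Then P[X_H = 1] = p^{7} = (2/7)^{7} = 128/823543.
By linearity of expectation: E[X] = Σ_H E[X_H] = 135135 · p^{7} = 135135 · 128/823543 = 2471040/117649.
Numerically: E[X] ≈ 21.

E[X] = 135135 · (2/7)^{7} = 2471040/117649 ≈ 21.


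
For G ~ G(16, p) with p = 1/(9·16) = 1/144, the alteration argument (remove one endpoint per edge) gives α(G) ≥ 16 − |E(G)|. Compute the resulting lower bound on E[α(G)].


E[|E(G)|] = C(16, 2)·p = 120 · (1/144) = 5/6.
E[α(G)] ≥ n − E[|E(G)|] = 16 − 5/6 = 91/6.
Numerically: ≈ 15.166667.
(This is only a lower bound; the true E[α(G)] may be larger.)

E[α(G)] ≥ 91/6 ≈ 15.166667.


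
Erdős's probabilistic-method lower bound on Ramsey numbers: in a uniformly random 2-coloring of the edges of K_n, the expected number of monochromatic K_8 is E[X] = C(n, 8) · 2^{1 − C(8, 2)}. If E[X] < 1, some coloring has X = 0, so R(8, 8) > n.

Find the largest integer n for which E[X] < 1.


We need C(n, 8) · 2^{1 − 28} < 1, i.e. C(n, 8) < 2^{28 − 1} = 134217728.
Check values of n near the boundary:
  n = 37: C(37, 8) = 38608020; 38608020 < 134217728? YES
  n = 38: C(38, 8) = 48903492; 48903492 < 134217728? YES
  n = 39: C(39, 8) = 61523748; 61523748 < 134217728? YES
  n = 40: C(40, 8) = 76904685; 76904685 < 134217728? YES
  n = 41: C(41, 8) = 95548245; 95548245 < 134217728? YES
  n = 42: C(42, 8) = 118030185; 118030185 < 134217728? YES
  n = 43: C(43, 8) = 145008513; 145008513 < 134217728? NO
  n = 44: C(44, 8) = 177232627; 177232627 < 134217728? NO
  n = 45: C(45, 8) = 215553195; 215553195 < 134217728? NO
The largest n with C(n, 8) < 134217728 is n = 42 (where E[X] = 118030185/134217728 ≈ 0.8793934). Hence R(8, 8) > 42, i.e. R(8, 8) ≥ 43.

Largest n = 42; hence R(8, 8) > 42.


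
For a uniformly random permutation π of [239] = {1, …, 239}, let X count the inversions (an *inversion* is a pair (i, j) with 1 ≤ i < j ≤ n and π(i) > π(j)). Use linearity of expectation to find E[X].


Write X = Σ X_I over the C(239, 2) = 28441 pairs i < j, with X_I the indicator of one inversion.
There are 28441 indicators.
For each fixed pair i < j, the values π(i) and π(j) are two distinct elements of {1, …, 239} in uniformly random order; by symmetry P[π(i) > π(j)] = 1/2.
By linearity: E[X] = 28441 · (1/2) = C(239, 2) · (1/2) = 28441/2 = 28441/2 ≈ 14220.500000.

E[X] = 28441/2 = 14220.500000.


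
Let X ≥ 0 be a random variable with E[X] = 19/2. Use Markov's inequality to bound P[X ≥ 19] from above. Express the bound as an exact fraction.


μ = E[X] = 19/2, a = 19.
Markov: P[X ≥ 19] ≤ μ/a = (19/2)/19 = 1/2.
Numerically: ≈ 0.500000.
(Since a = 19 > μ = 9.500000, the bound 1/2 is < 1 and informative.)

P[X ≥ 19] ≤ 1/2 ≈ 0.500000.


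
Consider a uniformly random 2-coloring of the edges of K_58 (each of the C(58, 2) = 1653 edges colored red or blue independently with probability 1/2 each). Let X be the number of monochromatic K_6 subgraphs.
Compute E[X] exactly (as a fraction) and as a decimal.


Let X = Σ_S X_S over the C(58, 6) = 40475358 subsets S of size 6, where X_S = 1 if the K_6 on S is monochromatic.
For a fixed S, the K_6 on S has C(6, 2) = 15 edges. P[all 15 edges red] = (1/2)^15, and likewise for blue, so P[monochromatic] = 2·(1/2)^15 = 2^{1 − 15} = 1/16384.
By linearity: E[X] = C(58, 6) · 2^{1 − 15} = 40475358 · 1/16384 = 20237679/8192.
Numerically: E[X] ≈ 2470.419800.

E[X] = C(58,6)·2^(1−C(6,2)) = 20237679/8192 ≈ 2470.419800.


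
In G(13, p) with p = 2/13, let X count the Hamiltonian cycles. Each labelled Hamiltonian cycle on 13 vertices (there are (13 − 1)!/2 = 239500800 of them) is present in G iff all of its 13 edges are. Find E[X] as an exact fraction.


K_13 has (13 − 1)!/2 = 239500800 labelled Hamiltonian cycles.
For each such Hamiltonian cycle H, let X_H = 1 if all 13 edges of H are present in G. Then P[X_H = 1] = p^{13} = (2/13)^{13} = 8192/302875106592253.
Summing the indicators: E[X] = Σ_H E[X_H] = 239500800 · p^{13} = 239500800 · 8192/302875106592253 = 1961990553600/302875106592253.
Numerically: E[X] ≈ 0.00647789.

E[X] = 239500800 · (2/13)^{13} = 1961990553600/302875106592253 ≈ 0.00647789.


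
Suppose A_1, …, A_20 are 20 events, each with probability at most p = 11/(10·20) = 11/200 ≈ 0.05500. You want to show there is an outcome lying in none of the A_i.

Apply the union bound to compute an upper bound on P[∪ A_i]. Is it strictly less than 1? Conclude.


Union bound: P[∪_{i=1}^{20} A_i] ≤ Σ_i P[A_i] ≤ 20·p = 20·(11/200) = 11/10.
Numerically: 11/10 ≈ 1.10000.
Is 11/10 < 1? NO.
Since the bound 11/10 is ≥ 1, the union bound is uninformative here; it does NOT by itself certify existence.

20·p = 11/10 ≈ 1.10000; existence NOT certified by the union bound.


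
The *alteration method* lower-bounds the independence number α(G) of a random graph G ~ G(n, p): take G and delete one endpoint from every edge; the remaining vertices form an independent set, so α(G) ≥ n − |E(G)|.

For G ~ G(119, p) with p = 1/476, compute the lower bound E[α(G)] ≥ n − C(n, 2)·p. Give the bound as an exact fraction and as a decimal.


E[|E(G)|] = C(119, 2)·p = 7021 · (1/476) = 59/4.
E[α(G)] ≥ n − E[|E(G)|] = 119 − 59/4 = 417/4.
Numerically: ≈ 104.250.
(This is only a lower bound; the true E[α(G)] may be larger.)

E[α(G)] ≥ 417/4 ≈ 104.250.


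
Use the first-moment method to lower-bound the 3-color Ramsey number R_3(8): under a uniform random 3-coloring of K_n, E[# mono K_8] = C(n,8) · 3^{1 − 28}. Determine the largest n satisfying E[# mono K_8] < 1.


We need C(n, 8) · 3^{1 − 28} < 1, i.e. C(n, 8) < 3^{28 − 1} = 7625597484987.
Check values of n near the boundary:
  n = 153: C(153, 8) = 6183023199255; 6183023199255 < 7625597484987? YES
  n = 154: C(154, 8) = 6521818990995; 6521818990995 < 7625597484987? YES
  n = 155: C(155, 8) = 6876747915675; 6876747915675 < 7625597484987? YES
  n = 156: C(156, 8) = 7248464019225; 7248464019225 < 7625597484987? YES
  n = 157: C(157, 8) = 7637643295425; 7637643295425 < 7625597484987? NO
  n = 158: C(158, 8) = 8044984271181; 8044984271181 < 7625597484987? NO
The largest n with C(n, 8) < 7625597484987 is n = 156 (where E[X] = 805384891025/847288609443 ≈ 0.9505). Hence R_3(8) > 156, i.e. R_3(8) ≥ 157.

Largest n = 156; hence R_3(8) > 156.


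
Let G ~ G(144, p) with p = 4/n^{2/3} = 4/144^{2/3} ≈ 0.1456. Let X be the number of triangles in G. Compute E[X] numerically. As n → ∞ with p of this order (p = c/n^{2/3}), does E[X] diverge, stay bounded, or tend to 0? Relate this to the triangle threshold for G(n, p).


Number of potential triangles: C(144, 3) = 487344.
Each occurs with probability p³ ≈ (0.1456)³ ≈ 3.0864198e-03.
By linearity: E[X] = C(144, 3)·p³ ≈ 487344 · 3.0864198e-03 ≈ 1504.14815.
Since α = 2/3 < 1, p = c/n^{2/3} ≫ 1/n is above the triangle threshold p ~ 1/n. Asymptotically E[X] ~ (c³/6)·n^{3(1−α)} = (4³/6)·n^{1} → ∞; triangles are abundant w.h.p.

E[X] ≈ 1504.14815; in regime p = Θ(1/n^{2/3}) E[X] diverges (above the triangle threshold p ~ 1/n).


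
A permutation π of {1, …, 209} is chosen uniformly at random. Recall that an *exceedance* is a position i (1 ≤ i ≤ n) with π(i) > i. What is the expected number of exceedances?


Write X = Σ_{i=1}^{209} X_i, where X_i = 1_{π(i) > i}.
For each fixed i, π(i) is uniform over {1, …, 209} (marginal of a uniform permutation), so P[π(i) > i] = (n − i)/n. Summing: Σ_{i=1}^{209} (n − i)/n = (0 + 1 + … + 208)/209 = 209(209 − 1)/(2·209) = (209 − 1)/2.
Hence E[X] = Σ_{i=1}^{209} (209 − i)/209 = 104 ≈ 104.000.

E[X] = 104 = 104.000.


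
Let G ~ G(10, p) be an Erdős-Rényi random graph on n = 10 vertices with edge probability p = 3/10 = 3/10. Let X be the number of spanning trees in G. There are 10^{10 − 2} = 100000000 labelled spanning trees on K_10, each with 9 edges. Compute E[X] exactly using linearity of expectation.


K_10 has 10^{10 − 2} = 100000000 labelled spanning trees.
For each such spanning tree H, let X_H = 1 if all 9 edges of H are present in G. Then P[X_H = 1] = p^{9} = (3/10)^{9} = 19683/1000000000.
By linearity of expectation: E[X] = Σ_H E[X_H] = 100000000 · p^{9} = 100000000 · 19683/1000000000 = 19683/10.
Numerically: E[X] ≈ 1968.3.

E[X] = 100000000 · (3/10)^{9} = 19683/10 ≈ 1968.3.


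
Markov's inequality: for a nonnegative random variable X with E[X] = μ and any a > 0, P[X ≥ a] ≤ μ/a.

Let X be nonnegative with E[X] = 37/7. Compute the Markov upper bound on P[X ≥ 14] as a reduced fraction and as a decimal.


μ = E[X] = 37/7, a = 14.
Markov: P[X ≥ 14] ≤ μ/a = (37/7)/14 = 37/98.
Numerically: ≈ 0.37755.
(Since a = 14 > μ = 5.28571, the bound 37/98 is < 1 and informative.)

P[X ≥ 14] ≤ 37/98 ≈ 0.37755.


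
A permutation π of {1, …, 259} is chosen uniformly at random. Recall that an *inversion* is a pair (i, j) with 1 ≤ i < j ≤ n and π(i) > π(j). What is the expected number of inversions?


Write X = Σ X_I over the C(259, 2) = 33411 pairs i < j, with X_I the indicator of one inversion.
There are 33411 indicators.
For each fixed pair i < j, the values π(i) and π(j) are two distinct elements of {1, …, 259} in uniformly random order; by symmetry P[π(i) > π(j)] = 1/2.
By linearity: E[X] = 33411 · (1/2) = C(259, 2) · (1/2) = 33411/2 = 33411/2 ≈ 16705.500000.

E[X] = 33411/2 = 16705.500000.


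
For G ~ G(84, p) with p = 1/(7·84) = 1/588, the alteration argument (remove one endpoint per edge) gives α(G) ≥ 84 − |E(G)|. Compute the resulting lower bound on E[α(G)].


E[|E(G)|] = C(84, 2)·p = 3486 · (1/588) = 83/14.
E[α(G)] ≥ n − E[|E(G)|] = 84 − 83/14 = 1093/14.
Numerically: ≈ 78.0714.
(This is only a lower bound; the true E[α(G)] may be larger.)

E[α(G)] ≥ 1093/14 ≈ 78.0714.


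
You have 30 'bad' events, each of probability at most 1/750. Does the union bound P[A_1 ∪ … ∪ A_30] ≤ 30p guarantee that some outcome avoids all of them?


Union bound: P[∪_{i=1}^{30} A_i] ≤ Σ_i P[A_i] ≤ 30·p = 30·(1/750) = 1/25.
Numerically: 1/25 ≈ 0.04000.
Is 1/25 < 1? YES.
Since P[∪ A_i] ≤ 1/25 < 1, the complement has P[∩ A_i^c] ≥ 1 − 1/25 = 24/25 > 0, so some outcome avoids every A_i.

30·p = 1/25 ≈ 0.04000; existence CERTIFIED by the union bound.


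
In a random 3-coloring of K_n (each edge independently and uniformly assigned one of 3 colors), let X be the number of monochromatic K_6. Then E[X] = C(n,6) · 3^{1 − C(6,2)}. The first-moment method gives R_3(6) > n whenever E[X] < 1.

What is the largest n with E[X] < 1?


We need C(n, 6) · 3^{1 − 15} < 1, i.e. C(n, 6) < 3^{15 − 1} = 4782969.
Check values of n near the boundary:
  n = 36: C(36, 6) = 1947792; 1947792 < 4782969? YES
  n = 37: C(37, 6) = 2324784; 2324784 < 4782969? YES
  n = 38: C(38, 6) = 2760681; 2760681 < 4782969? YES
  n = 39: C(39, 6) = 3262623; 3262623 < 4782969? YES
  n = 40: C(40, 6) = 3838380; 3838380 < 4782969? YES
  n = 41: C(41, 6) = 4496388; 4496388 < 4782969? YES
  n = 42: C(42, 6) = 5245786; 5245786 < 4782969? NO
The largest n with C(n, 6) < 4782969 is n = 41 (where E[X] = 1498796/1594323 ≈ 0.9401). Hence R_3(6) > 41, i.e. R_3(6) ≥ 42.

Largest n = 41; hence R_3(6) > 41.


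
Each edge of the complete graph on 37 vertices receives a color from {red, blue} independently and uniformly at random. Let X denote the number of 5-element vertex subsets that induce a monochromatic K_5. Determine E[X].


Let X = Σ_S X_S over the C(37, 5) = 435897 subsets S of size 5, where X_S = 1 if the K_5 on S is monochromatic.
For a fixed S, the K_5 on S has C(5, 2) = 10 edges. P[all 10 edges red] = (1/2)^10, and likewise for blue, so P[monochromatic] = 2·(1/2)^10 = 2^{1 − 10} = 1/512.
Summing: E[X] = C(37, 5) · 2^{1 − 10} = 435897 · 1/512 = 435897/512.
Numerically: E[X] ≈ 851.3613.

E[X] = C(37,5)·2^(1−C(5,2)) = 435897/512 ≈ 851.3613.


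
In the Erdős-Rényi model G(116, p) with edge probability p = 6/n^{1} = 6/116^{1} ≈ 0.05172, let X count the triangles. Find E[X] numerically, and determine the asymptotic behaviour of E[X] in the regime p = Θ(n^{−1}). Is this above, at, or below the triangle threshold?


Number of potential triangles: C(116, 3) = 253460.
Each occurs with probability p³ ≈ (0.05172)³ ≈ 1.383821e-04.
By linearity: E[X] = C(116, 3)·p³ ≈ 253460 · 1.383821e-04 ≈ 35.0743.
Here α = 1, so p = 6/n is exactly at the triangle threshold p ~ 1/n. Asymptotically E[X] → c³/6 = 6³/6 = 36 ≈ 36.0000, a bounded constant. In this regime the triangle count is asymptotically Poisson(c³/6).

E[X] ≈ 35.0743; in regime p = Θ(1/n^{1}) E[X] stays bounded (at the triangle threshold p ~ 1/n).


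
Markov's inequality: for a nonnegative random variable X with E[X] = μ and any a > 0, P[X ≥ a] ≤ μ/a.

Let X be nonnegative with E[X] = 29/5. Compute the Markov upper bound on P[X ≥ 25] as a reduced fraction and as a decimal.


μ = E[X] = 29/5, a = 25.
Markov: P[X ≥ 25] ≤ μ/a = (29/5)/25 = 29/125.
Numerically: ≈ 0.232.
(Since a = 25 > μ = 5.800, the bound 29/125 is < 1 and informative.)

P[X ≥ 25] ≤ 29/125 ≈ 0.232.


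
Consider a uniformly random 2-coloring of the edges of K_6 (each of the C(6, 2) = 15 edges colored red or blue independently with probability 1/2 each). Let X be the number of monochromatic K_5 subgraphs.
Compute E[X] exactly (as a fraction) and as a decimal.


Let X = Σ_S X_S over the C(6, 5) = 6 subsets S of size 5, where X_S = 1 if the K_5 on S is monochromatic.
For a fixed S, the K_5 on S has C(5, 2) = 10 edges. P[all 10 edges red] = (1/2)^10, and likewise for blue, so P[monochromatic] = 2·(1/2)^10 = 2^{1 − 10} = 1/512.
Summing: E[X] = C(6, 5) · 2^{1 − 10} = 6 · 1/512 = 3/256.
Numerically: E[X] ≈ 0.01172.

E[X] = C(6,5)·2^(1−C(5,2)) = 3/256 ≈ 0.01172.


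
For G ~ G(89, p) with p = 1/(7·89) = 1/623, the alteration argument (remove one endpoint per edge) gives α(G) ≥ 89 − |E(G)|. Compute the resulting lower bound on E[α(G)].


E[|E(G)|] = C(89, 2)·p = 3916 · (1/623) = 44/7.
E[α(G)] ≥ n − E[|E(G)|] = 89 − 44/7 = 579/7.
Numerically: ≈ 82.714286.
(This is only a lower bound; the true E[α(G)] may be larger.)

E[α(G)] ≥ 579/7 ≈ 82.714286.


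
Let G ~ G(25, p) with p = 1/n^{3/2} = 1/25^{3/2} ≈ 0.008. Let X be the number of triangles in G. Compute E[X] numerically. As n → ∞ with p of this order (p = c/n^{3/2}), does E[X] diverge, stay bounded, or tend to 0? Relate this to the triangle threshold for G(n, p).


Number of potential triangles: C(25, 3) = 2300.
Each occurs with probability p³ ≈ (0.008)³ ≈ 5.120000e-07.
By linearity: E[X] = C(25, 3)·p³ ≈ 2300 · 5.120000e-07 ≈ 0.0012.
Since α = 3/2 > 1, p = c/n^{3/2} = o(1/n) is below the triangle threshold p ~ 1/n. Asymptotically E[X] ~ (c³/6)·n^{3(1−α)} = (1³/6)·n^{-1.5} → 0, so by Markov's inequality G has no triangles w.h.p.

E[X] ≈ 0.0012; in regime p = Θ(1/n^{3/2}) E[X] tends to 0 (below the triangle threshold p ~ 1/n).


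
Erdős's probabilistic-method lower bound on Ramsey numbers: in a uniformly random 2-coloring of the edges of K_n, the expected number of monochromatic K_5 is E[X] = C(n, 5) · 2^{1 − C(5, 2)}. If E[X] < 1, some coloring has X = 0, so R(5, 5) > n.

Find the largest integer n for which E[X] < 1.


We need C(n, 5) · 2^{1 − 10} < 1, i.e. C(n, 5) < 2^{10 − 1} = 512.
Check values of n near the boundary:
  n = 8: C(8, 5) = 56; 56 < 512? YES
  n = 9: C(9, 5) = 126; 126 < 512? YES
  n = 10: C(10, 5) = 252; 252 < 512? YES
  n = 11: C(11, 5) = 462; 462 < 512? YES
  n = 12: C(12, 5) = 792; 792 < 512? NO
The largest n with C(n, 5) < 512 is n = 11 (where E[X] = 231/256 ≈ 0.902344). Hence R(5, 5) > 11, i.e. R(5, 5) ≥ 12.

Largest n = 11; hence R(5, 5) > 11.


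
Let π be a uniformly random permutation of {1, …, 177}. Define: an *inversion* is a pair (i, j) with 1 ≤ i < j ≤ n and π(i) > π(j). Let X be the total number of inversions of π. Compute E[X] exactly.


Write X = Σ X_I over the C(177, 2) = 15576 pairs i < j, with X_I the indicator of one inversion.
There are 15576 indicators.
For each fixed pair i < j, the values π(i) and π(j) are two distinct elements of {1, …, 177} in uniformly random order; by symmetry P[π(i) > π(j)] = 1/2.
By linearity: E[X] = 15576 · (1/2) = C(177, 2) · (1/2) = 15576/2 = 7788 ≈ 7788.0000.

E[X] = 7788 = 7788.0000.


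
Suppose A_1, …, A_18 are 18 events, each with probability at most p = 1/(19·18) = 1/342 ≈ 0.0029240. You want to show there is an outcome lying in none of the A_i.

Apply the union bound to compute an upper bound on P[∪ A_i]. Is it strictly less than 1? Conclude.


Union bound: P[∪_{i=1}^{18} A_i] ≤ Σ_i P[A_i] ≤ 18·p = 18·(1/342) = 1/19.
Numerically: 1/19 ≈ 0.0526316.
Is 1/19 < 1? YES.
Since P[∪ A_i] ≤ 1/19 < 1, the complement has P[∩ A_i^c] ≥ 1 − 1/19 = 18/19 > 0, so some outcome avoids every A_i.

18·p = 1/19 ≈ 0.0526316; existence CERTIFIED by the union bound.


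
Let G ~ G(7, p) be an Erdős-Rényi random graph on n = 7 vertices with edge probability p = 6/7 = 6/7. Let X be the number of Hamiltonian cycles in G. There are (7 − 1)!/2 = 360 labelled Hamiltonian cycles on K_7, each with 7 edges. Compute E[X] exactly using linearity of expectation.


K_7 has (7 − 1)!/2 = 360 labelled Hamiltonian cycles.
For each such Hamiltonian cycle H, let X_H = 1 if all 7 edges of H are present in G. Then P[X_H = 1] = p^{7} = (6/7)^{7} = 279936/823543.
By linearity of expectation: E[X] = Σ_H E[X_H] = 360 · p^{7} = 360 · 279936/823543 = 100776960/823543.
Numerically: E[X] ≈ 122.4.

E[X] = 360 · (6/7)^{7} = 100776960/823543 ≈ 122.4.


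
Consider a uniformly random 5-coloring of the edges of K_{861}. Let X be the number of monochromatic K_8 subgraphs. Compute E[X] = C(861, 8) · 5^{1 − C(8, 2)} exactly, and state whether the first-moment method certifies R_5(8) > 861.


E[X] = C(861, 8) · 5^{1 − 28} = 7250034996615275865 · 5^{−27} = 7250034996615275865/7450580596923828125.
As a reduced fraction: E[X] = 1450006999323055173/1490116119384765625 ≈ 0.9730832.
Is E[X] < 1? YES.
Since E[X] < 1, there exists a 5-coloring of K_{861} with no monochromatic K_8; hence R_5(8) > 861.

E[X] = 1450006999323055173/1490116119384765625 ≈ 0.9730832; E[X] < 1, so R_5(8) > 861.


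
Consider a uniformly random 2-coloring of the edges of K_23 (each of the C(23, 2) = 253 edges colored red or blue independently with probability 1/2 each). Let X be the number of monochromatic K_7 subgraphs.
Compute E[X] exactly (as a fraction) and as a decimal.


Let X = Σ_S X_S over the C(23, 7) = 245157 subsets S of size 7, where X_S = 1 if the K_7 on S is monochromatic.
For a fixed S, the K_7 on S has C(7, 2) = 21 edges. P[all 21 edges red] = (1/2)^21, and likewise for blue, so P[monochromatic] = 2·(1/2)^21 = 2^{1 − 21} = 1/1048576.
By linearity: E[X] = C(23, 7) · 2^{1 − 21} = 245157 · 1/1048576 = 245157/1048576.
Numerically: E[X] ≈ 0.2338.

E[X] = C(23,7)·2^(1−C(7,2)) = 245157/1048576 ≈ 0.2338.


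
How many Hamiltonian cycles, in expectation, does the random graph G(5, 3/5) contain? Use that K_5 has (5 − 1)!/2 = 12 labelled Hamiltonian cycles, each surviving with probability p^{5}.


K_5 has (5 − 1)!/2 = 12 labelled Hamiltonian cycles.
For each such Hamiltonian cycle H, let X_H = 1 if all 5 edges of H are present in G. Then P[X_H = 1] = p^{5} = (3/5)^{5} = 243/3125.
Summing the indicators: E[X] = Σ_H E[X_H] = 12 · p^{5} = 12 · 243/3125 = 2916/3125.
Numerically: E[X] ≈ 0.933.

E[X] = 12 · (3/5)^{5} = 2916/3125 ≈ 0.933.


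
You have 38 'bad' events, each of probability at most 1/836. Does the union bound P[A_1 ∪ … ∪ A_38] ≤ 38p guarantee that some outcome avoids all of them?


Union bound: P[∪_{i=1}^{38} A_i] ≤ Σ_i P[A_i] ≤ 38·p = 38·(1/836) = 1/22.
Numerically: 1/22 ≈ 0.0454545.
Is 1/22 < 1? YES.
Since P[∪ A_i] ≤ 1/22 < 1, the complement has P[∩ A_i^c] ≥ 1 − 1/22 = 21/22 > 0, so some outcome avoids every A_i.

38·p = 1/22 ≈ 0.0454545; existence CERTIFIED by the union bound.


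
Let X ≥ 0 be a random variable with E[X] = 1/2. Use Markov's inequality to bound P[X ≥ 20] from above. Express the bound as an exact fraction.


μ = E[X] = 1/2, a = 20.
Markov: P[X ≥ 20] ≤ μ/a = (1/2)/20 = 1/40.
Numerically: ≈ 0.025.
(Since a = 20 > μ = 0.500, the bound 1/40 is < 1 and informative.)

P[X ≥ 20] ≤ 1/40 ≈ 0.025.


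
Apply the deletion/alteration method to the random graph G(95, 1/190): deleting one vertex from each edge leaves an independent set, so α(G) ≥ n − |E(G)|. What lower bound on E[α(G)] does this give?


E[|E(G)|] = C(95, 2)·p = 4465 · (1/190) = 47/2.
E[α(G)] ≥ n − E[|E(G)|] = 95 − 47/2 = 143/2.
Numerically: ≈ 71.50000.
(This is only a lower bound; the true E[α(G)] may be larger.)

E[α(G)] ≥ 143/2 ≈ 71.50000.


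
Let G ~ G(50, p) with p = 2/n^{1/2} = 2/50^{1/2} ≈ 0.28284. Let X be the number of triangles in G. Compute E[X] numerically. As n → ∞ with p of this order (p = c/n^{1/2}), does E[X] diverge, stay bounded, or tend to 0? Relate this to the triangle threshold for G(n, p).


Number of potential triangles: C(50, 3) = 19600.
Each occurs with probability p³ ≈ (0.28284)³ ≈ 2.2627417e-02.
By linearity: E[X] = C(50, 3)·p³ ≈ 19600 · 2.2627417e-02 ≈ 443.49737.
Since α = 1/2 < 1, p = c/n^{1/2} ≫ 1/n is above the triangle threshold p ~ 1/n. Asymptotically E[X] ~ (c³/6)·n^{3(1−α)} = (2³/6)·n^{1.5} → ∞; triangles are abundant w.h.p.

E[X] ≈ 443.49737; in regime p = Θ(1/n^{1/2}) E[X] diverges (above the triangle threshold p ~ 1/n).


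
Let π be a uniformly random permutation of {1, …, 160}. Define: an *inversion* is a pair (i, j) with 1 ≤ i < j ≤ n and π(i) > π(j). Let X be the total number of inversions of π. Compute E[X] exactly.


Write X = Σ X_I over the C(160, 2) = 12720 pairs i < j, with X_I the indicator of one inversion.
There are 12720 indicators.
For each fixed pair i < j, the values π(i) and π(j) are two distinct elements of {1, …, 160} in uniformly random order; by symmetry P[π(i) > π(j)] = 1/2.
By linearity: E[X] = 12720 · (1/2) = C(160, 2) · (1/2) = 12720/2 = 6360 ≈ 6360.00000.

E[X] = 6360 = 6360.00000.


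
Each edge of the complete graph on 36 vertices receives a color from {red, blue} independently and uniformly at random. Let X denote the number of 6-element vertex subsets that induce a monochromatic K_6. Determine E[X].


Let X = Σ_S X_S over the C(36, 6) = 1947792 subsets S of size 6, where X_S = 1 if the K_6 on S is monochromatic.
For a fixed S, the K_6 on S has C(6, 2) = 15 edges. P[all 15 edges red] = (1/2)^15, and likewise for blue, so P[monochromatic] = 2·(1/2)^15 = 2^{1 − 15} = 1/16384.
By linearity of expectation: E[X] = C(36, 6) · 2^{1 − 15} = 1947792 · 1/16384 = 121737/1024.
Numerically: E[X] ≈ 118.8838.

E[X] = C(36,6)·2^(1−C(6,2)) = 121737/1024 ≈ 118.8838.


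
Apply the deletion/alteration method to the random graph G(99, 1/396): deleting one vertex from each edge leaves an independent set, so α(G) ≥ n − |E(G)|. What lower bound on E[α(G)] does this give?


E[|E(G)|] = C(99, 2)·p = 4851 · (1/396) = 49/4.
E[α(G)] ≥ n − E[|E(G)|] = 99 − 49/4 = 347/4.
Numerically: ≈ 86.75000.
(This is only a lower bound; the true E[α(G)] may be larger.)

E[α(G)] ≥ 347/4 ≈ 86.75000.


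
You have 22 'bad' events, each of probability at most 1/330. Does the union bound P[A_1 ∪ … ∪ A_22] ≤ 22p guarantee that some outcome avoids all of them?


Union bound: P[∪_{i=1}^{22} A_i] ≤ Σ_i P[A_i] ≤ 22·p = 22·(1/330) = 1/15.
Numerically: 1/15 ≈ 0.06667.
Is 1/15 < 1? YES.
Since P[∪ A_i] ≤ 1/15 < 1, the complement has P[∩ A_i^c] ≥ 1 − 1/15 = 14/15 > 0, so some outcome avoids every A_i.

22·p = 1/15 ≈ 0.06667; existence CERTIFIED by the union bound.


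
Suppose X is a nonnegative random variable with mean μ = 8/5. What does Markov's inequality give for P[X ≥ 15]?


μ = E[X] = 8/5, a = 15.
Markov: P[X ≥ 15] ≤ μ/a = (8/5)/15 = 8/75.
Numerically: ≈ 0.106667.
(Since a = 15 > μ = 1.600000, the bound 8/75 is < 1 and informative.)

P[X ≥ 15] ≤ 8/75 ≈ 0.106667.


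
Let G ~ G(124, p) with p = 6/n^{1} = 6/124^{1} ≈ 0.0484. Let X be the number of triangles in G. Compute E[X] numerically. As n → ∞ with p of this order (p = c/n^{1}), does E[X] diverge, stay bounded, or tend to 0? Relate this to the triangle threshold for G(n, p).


Number of potential triangles: C(124, 3) = 310124.
Each occurs with probability p³ ≈ (0.0484)³ ≈ 1.13289e-04.
By linearity: E[X] = C(124, 3)·p³ ≈ 310124 · 1.13289e-04 ≈ 35.134.
Here α = 1, so p = 6/n is exactly at the triangle threshold p ~ 1/n. Asymptotically E[X] → c³/6 = 6³/6 = 36 ≈ 36.000, a bounded constant. In this regime the triangle count is asymptotically Poisson(c³/6).

E[X] ≈ 35.134; in regime p = Θ(1/n^{1}) E[X] stays bounded (at the triangle threshold p ~ 1/n).


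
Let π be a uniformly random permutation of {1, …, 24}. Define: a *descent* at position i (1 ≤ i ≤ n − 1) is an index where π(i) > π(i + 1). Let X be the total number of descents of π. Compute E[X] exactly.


Write X = Σ X_I over i = 1, …, 23, with X_I the indicator of one descent.
There are 23 indicators.
For each fixed i, the pair (π(i), π(i+1)) is a uniformly random ordered pair of distinct values from {1, …, 24}; by symmetry P[π(i) > π(i+1)] = 1/2.
By linearity: E[X] = 23 · (1/2) = (24 − 1) · (1/2) = 23/2 ≈ 11.5000.

E[X] = 23/2 = 11.5000.


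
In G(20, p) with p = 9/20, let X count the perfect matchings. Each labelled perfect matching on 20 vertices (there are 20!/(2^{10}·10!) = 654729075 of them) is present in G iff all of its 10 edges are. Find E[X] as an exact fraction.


K_20 has 20!/(2^{10}·10!) = 654729075 labelled perfect matchings.
For each such perfect matching H, let X_H = 1 if all 10 edges of H are present in G. Then P[X_H = 1] = p^{10} = (9/20)^{10} = 3486784401/10240000000000.
By linearity of expectation: E[X] = Σ_H E[X_H] = 654729075 · p^{10} = 654729075 · 3486784401/10240000000000 = 91315965023646363/409600000000.
Numerically: E[X] ≈ 2.2294e+05.

E[X] = 654729075 · (9/20)^{10} = 91315965023646363/409600000000 ≈ 2.2294e+05.


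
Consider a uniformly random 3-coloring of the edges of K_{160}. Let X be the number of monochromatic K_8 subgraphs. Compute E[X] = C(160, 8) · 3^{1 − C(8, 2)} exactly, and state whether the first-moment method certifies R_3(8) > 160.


E[X] = C(160, 8) · 3^{1 − 28} = 8917061687820 · 3^{−27} = 8917061687820/7625597484987.
As a reduced fraction: E[X] = 990784631980/847288609443 ≈ 1.1693591.
Is E[X] < 1? NO.
Since E[X] ≥ 1, the first-moment bound is inconclusive at n = 160; it does NOT by itself certify R_3(8) > 160.

E[X] = 990784631980/847288609443 ≈ 1.1693591; E[X] ≥ 1; first-moment method inconclusive here.


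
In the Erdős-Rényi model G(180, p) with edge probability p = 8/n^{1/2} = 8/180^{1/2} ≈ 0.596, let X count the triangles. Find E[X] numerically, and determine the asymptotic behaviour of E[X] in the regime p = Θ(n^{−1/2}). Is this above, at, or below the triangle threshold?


Number of potential triangles: C(180, 3) = 955860.
Each occurs with probability p³ ≈ (0.596)³ ≈ 2.12012e-01.
By linearity: E[X] = C(180, 3)·p³ ≈ 955860 · 2.12012e-01 ≈ 202654.145.
Since α = 1/2 < 1, p = c/n^{1/2} ≫ 1/n is above the triangle threshold p ~ 1/n. Asymptotically E[X] ~ (c³/6)·n^{3(1−α)} = (8³/6)·n^{1.5} → ∞; triangles are abundant w.h.p.

E[X] ≈ 202654.145; in regime p = Θ(1/n^{1/2}) E[X] diverges (above the triangle threshold p ~ 1/n).


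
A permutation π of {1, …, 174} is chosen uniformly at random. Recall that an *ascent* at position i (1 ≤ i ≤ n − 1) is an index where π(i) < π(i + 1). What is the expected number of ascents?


Write X = Σ X_I over i = 1, …, 173, with X_I the indicator of one ascent.
There are 173 indicators.
For each fixed i, the pair (π(i), π(i+1)) is a uniformly random ordered pair of distinct values from {1, …, 174}; by symmetry P[π(i) < π(i+1)] = 1/2.
By linearity: E[X] = 173 · (1/2) = (174 − 1) · (1/2) = 173/2 ≈ 86.500000.

E[X] = 173/2 = 86.500000.


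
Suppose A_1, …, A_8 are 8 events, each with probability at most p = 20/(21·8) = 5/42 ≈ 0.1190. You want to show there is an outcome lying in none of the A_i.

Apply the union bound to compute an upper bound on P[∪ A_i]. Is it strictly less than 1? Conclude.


Union bound: P[∪_{i=1}^{8} A_i] ≤ Σ_i P[A_i] ≤ 8·p = 8·(5/42) = 20/21.
Numerically: 20/21 ≈ 0.9524.
Is 20/21 < 1? YES.
Since P[∪ A_i] ≤ 20/21 < 1, the complement has P[∩ A_i^c] ≥ 1 − 20/21 = 1/21 > 0, so some outcome avoids every A_i.

8·p = 20/21 ≈ 0.9524; existence CERTIFIED by the union bound.


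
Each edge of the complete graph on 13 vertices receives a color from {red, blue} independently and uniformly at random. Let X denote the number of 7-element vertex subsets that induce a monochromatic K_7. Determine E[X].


Let X = Σ_S X_S over the C(13, 7) = 1716 subsets S of size 7, where X_S = 1 if the K_7 on S is monochromatic.
For a fixed S, the K_7 on S has C(7, 2) = 21 edges. P[all 21 edges red] = (1/2)^21, and likewise for blue, so P[monochromatic] = 2·(1/2)^21 = 2^{1 − 21} = 1/1048576.
By linearity of expectation: E[X] = C(13, 7) · 2^{1 − 21} = 1716 · 1/1048576 = 429/262144.
Numerically: E[X] ≈ 0.001637.

E[X] = C(13,7)·2^(1−C(7,2)) = 429/262144 ≈ 0.001637.


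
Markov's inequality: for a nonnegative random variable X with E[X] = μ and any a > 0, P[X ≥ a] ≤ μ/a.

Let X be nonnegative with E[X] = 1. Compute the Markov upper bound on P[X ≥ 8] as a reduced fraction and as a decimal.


μ = E[X] = 1, a = 8.
Markov: P[X ≥ 8] ≤ μ/a = (1)/8 = 1/8.
Numerically: ≈ 0.125.
(Since a = 8 > μ = 1.000, the bound 1/8 is < 1 and informative.)

P[X ≥ 8] ≤ 1/8 ≈ 0.125.


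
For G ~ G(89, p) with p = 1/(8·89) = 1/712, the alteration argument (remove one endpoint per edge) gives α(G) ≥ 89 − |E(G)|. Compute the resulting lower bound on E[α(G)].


E[|E(G)|] = C(89, 2)·p = 3916 · (1/712) = 11/2.
E[α(G)] ≥ n − E[|E(G)|] = 89 − 11/2 = 167/2.
Numerically: ≈ 83.50000.
(This is only a lower bound; the true E[α(G)] may be larger.)

E[α(G)] ≥ 167/2 ≈ 83.50000.


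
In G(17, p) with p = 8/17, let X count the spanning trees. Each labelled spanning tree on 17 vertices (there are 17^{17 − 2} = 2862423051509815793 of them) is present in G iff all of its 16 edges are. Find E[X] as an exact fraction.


K_17 has 17^{17 − 2} = 2862423051509815793 labelled spanning trees.
For each such spanning tree H, let X_H = 1 if all 16 edges of H are present in G. Then P[X_H = 1] = p^{16} = (8/17)^{16} = 281474976710656/48661191875666868481.
Summing the indicators: E[X] = Σ_H E[X_H] = 2862423051509815793 · p^{16} = 2862423051509815793 · 281474976710656/48661191875666868481 = 281474976710656/17.
Numerically: E[X] ≈ 1.66e+13.

E[X] = 2862423051509815793 · (8/17)^{16} = 281474976710656/17 ≈ 1.66e+13.


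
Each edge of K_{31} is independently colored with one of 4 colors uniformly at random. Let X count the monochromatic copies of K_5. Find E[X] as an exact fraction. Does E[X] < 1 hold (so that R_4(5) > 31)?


E[X] = C(31, 5) · 4^{1 − 10} = 169911 · 4^{−9} = 169911/262144.
As a reduced fraction: E[X] = 169911/262144 ≈ 0.648.
Is E[X] < 1? YES.
Since E[X] < 1, there exists a 4-coloring of K_{31} with no monochromatic K_5; hence R_4(5) > 31.

E[X] = 169911/262144 ≈ 0.648; E[X] < 1, so R_4(5) > 31.


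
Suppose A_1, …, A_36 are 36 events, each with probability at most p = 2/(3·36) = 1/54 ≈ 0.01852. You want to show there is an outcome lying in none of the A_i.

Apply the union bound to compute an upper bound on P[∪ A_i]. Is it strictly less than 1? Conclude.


Union bound: P[∪_{i=1}^{36} A_i] ≤ Σ_i P[A_i] ≤ 36·p = 36·(1/54) = 2/3.
Numerically: 2/3 ≈ 0.66667.
Is 2/3 < 1? YES.
Since P[∪ A_i] ≤ 2/3 < 1, the complement has P[∩ A_i^c] ≥ 1 − 2/3 = 1/3 > 0, so some outcome avoids every A_i.

36·p = 2/3 ≈ 0.66667; existence CERTIFIED by the union bound.


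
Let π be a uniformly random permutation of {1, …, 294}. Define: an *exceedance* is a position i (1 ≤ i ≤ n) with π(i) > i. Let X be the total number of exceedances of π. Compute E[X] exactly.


Write X = Σ_{i=1}^{294} X_i, where X_i = 1_{π(i) > i}.
For each fixed i, π(i) is uniform over {1, …, 294} (marginal of a uniform permutation), so P[π(i) > i] = (n − i)/n. Summing: Σ_{i=1}^{294} (n − i)/n = (0 + 1 + … + 293)/294 = 294(294 − 1)/(2·294) = (294 − 1)/2.
Hence E[X] = Σ_{i=1}^{294} (294 − i)/294 = 293/2 ≈ 146.5000.

E[X] = 293/2 = 146.5000.


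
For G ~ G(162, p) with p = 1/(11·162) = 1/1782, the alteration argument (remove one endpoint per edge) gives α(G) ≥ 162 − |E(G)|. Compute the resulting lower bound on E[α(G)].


E[|E(G)|] = C(162, 2)·p = 13041 · (1/1782) = 161/22.
E[α(G)] ≥ n − E[|E(G)|] = 162 − 161/22 = 3403/22.
Numerically: ≈ 154.682.
(This is only a lower bound; the true E[α(G)] may be larger.)

E[α(G)] ≥ 3403/22 ≈ 154.682.


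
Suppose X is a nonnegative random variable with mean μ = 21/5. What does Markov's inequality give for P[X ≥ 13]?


μ = E[X] = 21/5, a = 13.
Markov: P[X ≥ 13] ≤ μ/a = (21/5)/13 = 21/65.
Numerically: ≈ 0.32308.
(Since a = 13 > μ = 4.20000, the bound 21/65 is < 1 and informative.)

P[X ≥ 13] ≤ 21/65 ≈ 0.32308.


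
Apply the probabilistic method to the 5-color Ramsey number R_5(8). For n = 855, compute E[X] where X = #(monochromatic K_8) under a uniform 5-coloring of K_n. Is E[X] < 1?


E[X] = C(855, 8) · 5^{1 − 28} = 6854000254398702450 · 5^{−27} = 6854000254398702450/7450580596923828125.
As a reduced fraction: E[X] = 274160010175948098/298023223876953125 ≈ 0.91993.
Is E[X] < 1? YES.
Since E[X] < 1, there exists a 5-coloring of K_{855} with no monochromatic K_8; hence R_5(8) > 855.

E[X] = 274160010175948098/298023223876953125 ≈ 0.91993; E[X] < 1, so R_5(8) > 855.


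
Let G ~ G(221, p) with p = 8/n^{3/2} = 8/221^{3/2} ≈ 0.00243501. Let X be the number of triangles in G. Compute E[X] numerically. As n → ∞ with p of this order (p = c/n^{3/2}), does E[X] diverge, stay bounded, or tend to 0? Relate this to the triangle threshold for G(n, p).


Number of potential triangles: C(221, 3) = 1774630.
Each occurs with probability p³ ≈ (0.00243501)³ ≈ 1.44379233e-08.
By linearity: E[X] = C(221, 3)·p³ ≈ 1774630 · 1.44379233e-08 ≈ 0.025622.
Since α = 3/2 > 1, p = c/n^{3/2} = o(1/n) is below the triangle threshold p ~ 1/n. Asymptotically E[X] ~ (c³/6)·n^{3(1−α)} = (8³/6)·n^{-1.5} → 0, so by Markov's inequality G has no triangles w.h.p.

E[X] ≈ 0.025622; in regime p = Θ(1/n^{3/2}) E[X] tends to 0 (below the triangle threshold p ~ 1/n).


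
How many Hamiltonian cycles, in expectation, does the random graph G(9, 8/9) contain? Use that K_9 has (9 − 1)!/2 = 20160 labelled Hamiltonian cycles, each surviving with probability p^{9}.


K_9 has (9 − 1)!/2 = 20160 labelled Hamiltonian cycles.
For each such Hamiltonian cycle H, let X_H = 1 if all 9 edges of H are present in G. Then P[X_H = 1] = p^{9} = (8/9)^{9} = 134217728/387420489.
By linearity: E[X] = Σ_H E[X_H] = 20160 · p^{9} = 20160 · 134217728/387420489 = 300647710720/43046721.
Numerically: E[X] ≈ 6984.

E[X] = 20160 · (8/9)^{9} = 300647710720/43046721 ≈ 6984.


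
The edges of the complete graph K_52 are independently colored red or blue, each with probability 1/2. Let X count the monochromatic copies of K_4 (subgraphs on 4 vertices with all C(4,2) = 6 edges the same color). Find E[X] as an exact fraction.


Let X = Σ_S X_S over the C(52, 4) = 270725 subsets S of size 4, where X_S = 1 if the K_4 on S is monochromatic.
For a fixed S, the K_4 on S has C(4, 2) = 6 edges. P[all 6 edges red] = (1/2)^6, and likewise for blue, so P[monochromatic] = 2·(1/2)^6 = 2^{1 − 6} = 1/32.
By linearity: E[X] = C(52, 4) · 2^{1 − 6} = 270725 · 1/32 = 270725/32.
Numerically: E[X] ≈ 8460.15625.

E[X] = C(52,4)·2^(1−C(4,2)) = 270725/32 ≈ 8460.15625.
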